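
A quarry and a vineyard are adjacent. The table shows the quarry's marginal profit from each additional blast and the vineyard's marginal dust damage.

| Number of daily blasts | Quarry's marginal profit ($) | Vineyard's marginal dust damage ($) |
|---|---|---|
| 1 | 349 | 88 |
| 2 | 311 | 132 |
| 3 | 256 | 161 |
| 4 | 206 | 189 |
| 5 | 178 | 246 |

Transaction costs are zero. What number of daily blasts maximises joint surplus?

Bargaining reaches the level where marginal profit last exceeds marginal dust damage.
That holds through level 4 (206 ≥ 189) but not at 5 (178 < 246).

4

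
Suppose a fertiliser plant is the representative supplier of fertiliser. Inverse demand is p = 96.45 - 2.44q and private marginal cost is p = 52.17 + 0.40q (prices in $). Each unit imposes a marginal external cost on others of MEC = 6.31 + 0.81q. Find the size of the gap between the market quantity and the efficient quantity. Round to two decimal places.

5.19 units

Market equilibrium (private): 52.17 + 0.40q = 96.45 - 2.44q → q_m = 15.5915.
Social marginal cost = private MC + MEC = 58.48 + 1.21q.
Set SMC = demand: 58.48 + 1.21q = 96.45 - 2.44q → q* = 10.4027.
Gap = |15.5915 − 10.4027| = 5.1888.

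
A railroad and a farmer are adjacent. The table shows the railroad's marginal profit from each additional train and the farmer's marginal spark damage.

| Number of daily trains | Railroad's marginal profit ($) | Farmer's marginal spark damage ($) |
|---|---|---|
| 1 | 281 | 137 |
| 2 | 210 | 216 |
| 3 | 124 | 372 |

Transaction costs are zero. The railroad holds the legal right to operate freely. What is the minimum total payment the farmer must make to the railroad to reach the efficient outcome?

Left alone the railroad would choose level 3 (marginal profit stays positive).
Efficient level: k* = 1 (marginal profit ≥ marginal spark damage through 1).
The farmer must at least cover the railroad's forgone profit from cutting 3→1: 210 + 124 = 334.

$334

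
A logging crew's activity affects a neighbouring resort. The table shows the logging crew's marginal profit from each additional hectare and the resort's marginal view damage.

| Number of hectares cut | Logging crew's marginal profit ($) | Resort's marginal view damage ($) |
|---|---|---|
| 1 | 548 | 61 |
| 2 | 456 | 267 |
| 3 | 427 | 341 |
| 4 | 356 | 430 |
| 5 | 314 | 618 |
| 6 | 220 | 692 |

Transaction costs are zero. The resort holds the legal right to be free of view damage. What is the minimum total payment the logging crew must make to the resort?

Efficient level: marginal profit ≥ marginal view damage through level 3, so k* = 3.
With the resort holding the right, the logging crew must at least compensate total damage at k*: 61 + 267 + 341 = 669.

$669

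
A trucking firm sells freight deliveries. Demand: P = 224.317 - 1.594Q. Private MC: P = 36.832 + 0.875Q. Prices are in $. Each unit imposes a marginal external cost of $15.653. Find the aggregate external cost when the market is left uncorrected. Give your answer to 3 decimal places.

$1188.620

Market equilibrium (private): 36.832 + 0.875Q = 224.317 - 1.594Q → Q_m = 75.9356.
Total external cost = MEC × Q_m = 15.653 × 75.9356 = 1188.6199.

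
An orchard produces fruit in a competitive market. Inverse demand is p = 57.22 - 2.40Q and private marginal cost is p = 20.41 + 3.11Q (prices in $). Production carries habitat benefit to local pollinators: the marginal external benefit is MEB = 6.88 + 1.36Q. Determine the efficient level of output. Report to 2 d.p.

Q* = 10.53

Social marginal cost = private MC − MEB = 13.53 + 1.75Q.
Set SMC = demand: 13.53 + 1.75Q = 57.22 - 2.40Q → Q* = 10.5277.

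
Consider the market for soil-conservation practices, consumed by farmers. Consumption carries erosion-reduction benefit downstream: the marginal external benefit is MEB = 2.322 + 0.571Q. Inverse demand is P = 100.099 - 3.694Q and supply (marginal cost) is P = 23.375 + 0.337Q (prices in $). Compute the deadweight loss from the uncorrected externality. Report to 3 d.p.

Market equilibrium (private): 23.375 + 0.337Q = 100.099 - 3.694Q → Q_m = 19.0335.
Social marginal benefit = demand + MEB = 102.421 - 3.123Q.
Set SMB = MC: 102.421 - 3.123Q = 23.375 + 0.337Q → Q* = 22.8457.
Height of the DWL triangle at Q_m is SMB(Q_m) − MC(Q_m) = MEB(Q_m) = 13.1901.
DWL = ½ × 3.8122 × 13.1901 = 25.1416.

DWL = $25.142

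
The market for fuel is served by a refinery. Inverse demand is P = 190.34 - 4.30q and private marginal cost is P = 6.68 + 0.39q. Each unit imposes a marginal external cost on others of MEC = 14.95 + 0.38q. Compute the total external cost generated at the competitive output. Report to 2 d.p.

Market equilibrium (private): 6.68 + 0.39q = 190.34 - 4.30q → q_m = 39.1599.
Total external cost = ∫₀^{q_m} (14.95 + 0.38q) dq = 14.95×39.1599 + ½×0.38×39.1599² = 876.8051.

876.81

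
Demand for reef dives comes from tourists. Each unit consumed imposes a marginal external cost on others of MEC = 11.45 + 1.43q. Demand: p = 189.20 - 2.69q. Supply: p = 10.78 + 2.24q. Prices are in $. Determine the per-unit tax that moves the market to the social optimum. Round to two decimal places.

Social marginal benefit = demand − MEC = 177.75 - 4.12q.
Set SMB = MC: 177.75 - 4.12q = 10.78 + 2.24q → q* = 26.2531.
The Pigouvian tax equals MEC at q*: 11.45 + 1.43×26.2531 = 48.9919.

tax = $48.99 per unit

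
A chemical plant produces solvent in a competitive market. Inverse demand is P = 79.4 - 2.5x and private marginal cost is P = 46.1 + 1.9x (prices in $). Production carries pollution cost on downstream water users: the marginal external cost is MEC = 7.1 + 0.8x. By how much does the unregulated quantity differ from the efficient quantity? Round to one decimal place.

Market equilibrium (private): 46.1 + 1.9x = 79.4 - 2.5x → x_m = 7.5682.
Social marginal cost = private MC + MEC = 53.2 + 2.7x.
Set SMC = demand: 53.2 + 2.7x = 79.4 - 2.5x → x* = 5.0385.
Gap = |7.5682 − 5.0385| = 2.5297.

2.5 units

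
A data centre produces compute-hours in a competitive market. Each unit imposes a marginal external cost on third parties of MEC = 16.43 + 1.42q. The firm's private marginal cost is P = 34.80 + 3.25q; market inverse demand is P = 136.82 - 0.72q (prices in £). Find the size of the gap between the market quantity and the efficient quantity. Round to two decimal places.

Market equilibrium (private): 34.80 + 3.25q = 136.82 - 0.72q → q_m = 25.6977.
Social marginal cost = private MC + MEC = 51.23 + 4.67q.
Set SMC = demand: 51.23 + 4.67q = 136.82 - 0.72q → q* = 15.8794.
Gap = |25.6977 − 15.8794| = 9.8183.

9.82 units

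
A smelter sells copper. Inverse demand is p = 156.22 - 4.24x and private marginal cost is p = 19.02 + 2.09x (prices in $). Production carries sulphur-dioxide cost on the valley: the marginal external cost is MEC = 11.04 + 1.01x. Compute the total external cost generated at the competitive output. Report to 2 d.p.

$476.53

Market equilibrium (private): 19.02 + 2.09x = 156.22 - 4.24x → x_m = 21.6746.
Total external cost = ∫₀^{x_m} (11.04 + 1.01x) dx = 11.04×21.6746 + ½×1.01×21.6746² = 476.5307.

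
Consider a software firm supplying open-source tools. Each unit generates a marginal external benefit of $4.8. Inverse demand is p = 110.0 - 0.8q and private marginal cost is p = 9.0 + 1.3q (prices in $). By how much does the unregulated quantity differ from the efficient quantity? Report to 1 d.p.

Market equilibrium (private): 9.0 + 1.3q = 110.0 - 0.8q → q_m = 48.0952.
Social marginal cost = private MC − MEB = 4.2 + 1.3q.
Set SMC = demand: 4.2 + 1.3q = 110.0 - 0.8q → q* = 50.3810.
Gap = |48.0952 − 50.3810| = 2.2858.

2.3 units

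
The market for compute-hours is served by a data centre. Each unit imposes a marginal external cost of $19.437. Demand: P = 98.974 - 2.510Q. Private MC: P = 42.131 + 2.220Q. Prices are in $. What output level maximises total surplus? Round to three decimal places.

Q* = 7.908

Social marginal cost = private MC + MEC = 61.568 + 2.220Q.
Set SMC = demand: 61.568 + 2.220Q = 98.974 - 2.510Q → Q* = 7.9082.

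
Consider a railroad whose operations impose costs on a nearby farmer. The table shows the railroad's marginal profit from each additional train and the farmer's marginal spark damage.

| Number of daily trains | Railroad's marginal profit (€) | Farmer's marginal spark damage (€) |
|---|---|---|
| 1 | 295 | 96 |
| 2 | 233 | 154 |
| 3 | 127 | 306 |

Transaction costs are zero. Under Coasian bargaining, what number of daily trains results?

Bargaining reaches the level where marginal profit last exceeds marginal spark damage.
That holds through level 2 (233 ≥ 154) but not at 3 (127 < 306).

2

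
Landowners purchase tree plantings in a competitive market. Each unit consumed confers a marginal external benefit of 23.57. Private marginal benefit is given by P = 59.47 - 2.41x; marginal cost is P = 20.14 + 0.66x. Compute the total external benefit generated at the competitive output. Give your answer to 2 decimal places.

Market equilibrium (private): 20.14 + 0.66x = 59.47 - 2.41x → x_m = 12.8111.
Total external benefit = MEB × x_m = 23.57 × 12.8111 = 301.9576.

301.96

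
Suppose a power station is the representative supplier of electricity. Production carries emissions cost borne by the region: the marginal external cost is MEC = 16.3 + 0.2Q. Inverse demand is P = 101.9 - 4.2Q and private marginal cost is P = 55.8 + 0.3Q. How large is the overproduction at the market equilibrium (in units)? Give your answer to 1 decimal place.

Market equilibrium (private): 55.8 + 0.3Q = 101.9 - 4.2Q → Q_m = 10.2444.
Social marginal cost = private MC + MEC = 72.1 + 0.5Q.
Set SMC = demand: 72.1 + 0.5Q = 101.9 - 4.2Q → Q* = 6.3404.
Gap = |10.2444 − 6.3404| = 3.9040.

3.9 units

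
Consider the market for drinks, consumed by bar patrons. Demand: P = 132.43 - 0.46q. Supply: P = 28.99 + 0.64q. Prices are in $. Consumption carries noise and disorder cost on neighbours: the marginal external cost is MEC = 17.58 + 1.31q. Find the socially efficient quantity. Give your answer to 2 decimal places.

q* = 35.63

Social marginal benefit = demand − MEC = 114.85 - 1.77q.
Set SMB = MC: 114.85 - 1.77q = 28.99 + 0.64q → q* = 35.6266.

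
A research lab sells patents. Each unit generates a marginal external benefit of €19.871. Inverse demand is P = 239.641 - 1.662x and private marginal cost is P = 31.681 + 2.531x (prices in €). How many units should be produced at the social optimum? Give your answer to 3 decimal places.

x* = 54.336

Social marginal cost = private MC − MEB = 11.810 + 2.531x.
Set SMC = demand: 11.810 + 2.531x = 239.641 - 1.662x → x* = 54.3360.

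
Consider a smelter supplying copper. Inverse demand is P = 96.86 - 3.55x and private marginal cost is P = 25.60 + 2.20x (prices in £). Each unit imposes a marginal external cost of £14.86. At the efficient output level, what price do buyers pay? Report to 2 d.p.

P = £62.04

Social marginal cost = private MC + MEC = 40.46 + 2.20x.
Set SMC = demand: 40.46 + 2.20x = 96.86 - 3.55x → x* = 9.8087.
Consumer price on the demand curve at x*: 96.86 − 3.55×9.8087 = 62.0391.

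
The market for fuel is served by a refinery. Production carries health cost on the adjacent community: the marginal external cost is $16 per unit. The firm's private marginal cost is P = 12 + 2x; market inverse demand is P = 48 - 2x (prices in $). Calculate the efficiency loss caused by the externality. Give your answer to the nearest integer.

Market equilibrium (private): 12 + 2x = 48 - 2x → x_m = 9.0000.
Social marginal cost = private MC + MEC = 28 + 2x.
Set SMC = demand: 28 + 2x = 48 - 2x → x* = 5.0000.
Height of the DWL triangle at x_m is SMC(x_m) − demand(x_m) = MEC(x_m) = 16.0000.
DWL = ½ × 4.0000 × 16.0000 = 32.0000.

DWL = $32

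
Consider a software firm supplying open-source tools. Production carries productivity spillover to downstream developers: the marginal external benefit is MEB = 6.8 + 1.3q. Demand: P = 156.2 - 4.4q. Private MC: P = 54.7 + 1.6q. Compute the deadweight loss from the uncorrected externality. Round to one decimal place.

Market equilibrium (private): 54.7 + 1.6q = 156.2 - 4.4q → q_m = 16.9167.
Social marginal cost = private MC − MEB = 47.9 + 0.3q.
Set SMC = demand: 47.9 + 0.3q = 156.2 - 4.4q → q* = 23.0426.
Height of the DWL triangle at q_m is demand(q_m) − SMC(q_m) = MEB(q_m) = 28.7917.
DWL = ½ × 6.1259 × 28.7917 = 88.1875.

DWL = 88.2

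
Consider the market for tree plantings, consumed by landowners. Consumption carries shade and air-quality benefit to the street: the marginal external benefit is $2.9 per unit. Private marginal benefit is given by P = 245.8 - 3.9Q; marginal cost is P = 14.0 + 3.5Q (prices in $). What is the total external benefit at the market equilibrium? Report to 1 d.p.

$90.8

Market equilibrium (private): 14.0 + 3.5Q = 245.8 - 3.9Q → Q_m = 31.3243.
Total external benefit = MEB × Q_m = 2.9 × 31.3243 = 90.8405.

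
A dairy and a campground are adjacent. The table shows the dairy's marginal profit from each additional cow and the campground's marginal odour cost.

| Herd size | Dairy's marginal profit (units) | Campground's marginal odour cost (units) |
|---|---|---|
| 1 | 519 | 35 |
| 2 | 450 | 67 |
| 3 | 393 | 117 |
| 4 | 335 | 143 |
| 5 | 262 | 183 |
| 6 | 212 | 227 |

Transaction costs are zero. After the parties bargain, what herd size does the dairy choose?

Bargaining reaches the level where marginal profit last exceeds marginal odour cost.
That holds through level 5 (262 ≥ 183) but not at 6 (212 < 227).

5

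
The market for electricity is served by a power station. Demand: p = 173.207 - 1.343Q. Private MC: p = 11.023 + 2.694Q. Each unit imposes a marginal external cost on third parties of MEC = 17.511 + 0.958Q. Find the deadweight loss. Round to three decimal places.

Market equilibrium (private): 11.023 + 2.694Q = 173.207 - 1.343Q → Q_m = 40.1744.
Social marginal cost = private MC + MEC = 28.534 + 3.652Q.
Set SMC = demand: 28.534 + 3.652Q = 173.207 - 1.343Q → Q* = 28.9636.
Between Q* and Q_m the wedge SMC − demand runs linearly from 0 to MEC(Q_m), so the loss is a triangle.
DWL = ½ × 11.2108 × 55.9981 = 313.8917.

DWL = 313.892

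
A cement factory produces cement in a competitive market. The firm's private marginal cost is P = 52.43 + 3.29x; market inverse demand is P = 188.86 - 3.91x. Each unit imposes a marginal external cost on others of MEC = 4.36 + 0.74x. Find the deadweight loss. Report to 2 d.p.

DWL = 21.28

Market equilibrium (private): 52.43 + 3.29x = 188.86 - 3.91x → x_m = 18.9486.
Social marginal cost = private MC + MEC = 56.79 + 4.03x.
Set SMC = demand: 56.79 + 4.03x = 188.86 - 3.91x → x* = 16.6335.
The loss is the area between SMC and demand from x* to x_m; with linear curves that's a triangle of height MEC(x_m).
DWL = ½ × 2.3151 × 18.3820 = 21.2781.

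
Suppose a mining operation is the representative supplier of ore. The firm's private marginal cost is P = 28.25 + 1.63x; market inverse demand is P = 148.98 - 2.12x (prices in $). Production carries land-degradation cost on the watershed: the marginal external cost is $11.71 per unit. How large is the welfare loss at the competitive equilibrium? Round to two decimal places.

DWL = $18.28

Market equilibrium (private): 28.25 + 1.63x = 148.98 - 2.12x → x_m = 32.1947.
Social marginal cost = private MC + MEC = 39.96 + 1.63x.
Set SMC = demand: 39.96 + 1.63x = 148.98 - 2.12x → x* = 29.0720.
The loss is the area between SMC and demand from x* to x_m; with linear curves that's a triangle of height MEC(x_m).
DWL = ½ × 3.1227 × 11.7100 = 18.2834.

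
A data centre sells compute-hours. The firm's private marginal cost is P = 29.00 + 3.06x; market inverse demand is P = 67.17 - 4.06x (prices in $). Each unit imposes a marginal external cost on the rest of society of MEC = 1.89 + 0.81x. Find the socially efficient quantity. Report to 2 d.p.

x* = 4.58

Social marginal cost = private MC + MEC = 30.89 + 3.87x.
Set SMC = demand: 30.89 + 3.87x = 67.17 - 4.06x → x* = 4.5750.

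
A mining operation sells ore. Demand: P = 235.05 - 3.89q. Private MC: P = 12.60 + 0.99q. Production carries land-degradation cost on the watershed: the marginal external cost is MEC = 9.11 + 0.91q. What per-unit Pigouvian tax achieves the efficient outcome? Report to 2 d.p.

Social marginal cost = private MC + MEC = 21.71 + 1.90q.
Set SMC = demand: 21.71 + 1.90q = 235.05 - 3.89q → q* = 36.8463.
The Pigouvian tax equals MEC at q*: 9.11 + 0.91×36.8463 = 42.6401.

tax = 42.64 per unit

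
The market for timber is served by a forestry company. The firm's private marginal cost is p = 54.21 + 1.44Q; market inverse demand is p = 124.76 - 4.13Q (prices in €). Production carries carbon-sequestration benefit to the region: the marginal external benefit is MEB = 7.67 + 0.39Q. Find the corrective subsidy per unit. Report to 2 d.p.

Social marginal cost = private MC − MEB = 46.54 + 1.05Q.
Set SMC = demand: 46.54 + 1.05Q = 124.76 - 4.13Q → Q* = 15.1004.
The Pigouvian subsidy equals MEB at Q*: 7.67 + 0.39×15.1004 = 13.5592.

subsidy = €13.56 per unit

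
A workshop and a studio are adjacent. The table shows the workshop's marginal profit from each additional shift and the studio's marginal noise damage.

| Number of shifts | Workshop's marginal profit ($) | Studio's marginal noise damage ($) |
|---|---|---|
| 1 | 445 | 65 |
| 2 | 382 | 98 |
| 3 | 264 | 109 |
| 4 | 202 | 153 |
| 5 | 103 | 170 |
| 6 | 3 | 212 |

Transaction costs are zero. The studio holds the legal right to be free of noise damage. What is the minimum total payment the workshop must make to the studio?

Efficient level: marginal profit ≥ marginal noise damage through level 4, so k* = 4.
With the studio holding the right, the workshop must at least compensate total damage at k*: 65 + 98 + 109 + 153 = 425.

$425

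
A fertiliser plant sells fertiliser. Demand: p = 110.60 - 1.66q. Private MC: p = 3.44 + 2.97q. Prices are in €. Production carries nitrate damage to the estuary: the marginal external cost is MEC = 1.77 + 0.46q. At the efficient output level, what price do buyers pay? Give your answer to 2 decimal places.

Social marginal cost = private MC + MEC = 5.21 + 3.43q.
Set SMC = demand: 5.21 + 3.43q = 110.60 - 1.66q → q* = 20.7053.
Consumer price on the demand curve at q*: 110.60 − 1.66×20.7053 = 76.2292.

P = €76.23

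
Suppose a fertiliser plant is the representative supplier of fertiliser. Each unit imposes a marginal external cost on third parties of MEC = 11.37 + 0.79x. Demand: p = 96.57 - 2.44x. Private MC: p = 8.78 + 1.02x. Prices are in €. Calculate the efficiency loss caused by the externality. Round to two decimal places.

Market equilibrium (private): 8.78 + 1.02x = 96.57 - 2.44x → x_m = 25.3728.
Social marginal cost = private MC + MEC = 20.15 + 1.81x.
Set SMC = demand: 20.15 + 1.81x = 96.57 - 2.44x → x* = 17.9812.
Height of the DWL triangle at x_m is SMC(x_m) − demand(x_m) = MEC(x_m) = 31.4145.
DWL = ½ × 7.3916 × 31.4145 = 116.1017.

DWL = €116.10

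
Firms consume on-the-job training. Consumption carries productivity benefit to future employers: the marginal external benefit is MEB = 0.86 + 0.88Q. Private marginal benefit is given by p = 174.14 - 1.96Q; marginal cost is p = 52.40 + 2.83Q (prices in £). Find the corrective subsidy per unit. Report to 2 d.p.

subsidy = £28.45 per unit

Social marginal benefit = demand + MEB = 175.00 - 1.08Q.
Set SMB = MC: 175.00 - 1.08Q = 52.40 + 2.83Q → Q* = 31.3555.
The Pigouvian subsidy equals MEB at Q*: 0.86 + 0.88×31.3555 = 28.4528.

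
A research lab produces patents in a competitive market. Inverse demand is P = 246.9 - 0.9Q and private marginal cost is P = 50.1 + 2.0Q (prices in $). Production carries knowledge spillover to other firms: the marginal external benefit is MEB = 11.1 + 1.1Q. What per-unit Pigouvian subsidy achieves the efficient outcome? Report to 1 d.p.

Social marginal cost = private MC − MEB = 39.0 + 0.9Q.
Set SMC = demand: 39.0 + 0.9Q = 246.9 - 0.9Q → Q* = 115.5000.
The Pigouvian subsidy equals MEB at Q*: 11.1 + 1.1×115.5000 = 138.1500.

subsidy = $138.2 per unit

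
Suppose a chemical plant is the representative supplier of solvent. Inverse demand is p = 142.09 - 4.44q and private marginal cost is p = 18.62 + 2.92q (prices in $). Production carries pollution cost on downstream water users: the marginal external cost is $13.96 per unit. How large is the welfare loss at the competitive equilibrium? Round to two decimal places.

Market equilibrium (private): 18.62 + 2.92q = 142.09 - 4.44q → q_m = 16.7758.
Social marginal cost = private MC + MEC = 32.58 + 2.92q.
Set SMC = demand: 32.58 + 2.92q = 142.09 - 4.44q → q* = 14.8791.
The loss is the area between SMC and demand from q* to q_m; with linear curves that's a triangle of height MEC(q_m).
DWL = ½ × 1.8967 × 13.9600 = 13.2390.

DWL = $13.24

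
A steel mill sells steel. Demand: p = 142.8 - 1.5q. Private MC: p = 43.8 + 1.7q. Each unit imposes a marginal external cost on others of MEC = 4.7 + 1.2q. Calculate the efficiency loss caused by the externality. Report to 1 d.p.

DWL = 198.8

Market equilibrium (private): 43.8 + 1.7q = 142.8 - 1.5q → q_m = 30.9375.
Social marginal cost = private MC + MEC = 48.5 + 2.9q.
Set SMC = demand: 48.5 + 2.9q = 142.8 - 1.5q → q* = 21.4318.
The loss is the area between SMC and demand from q* to q_m; with linear curves that's a triangle of height MEC(q_m).
DWL = ½ × 9.5057 × 41.8250 = 198.7880.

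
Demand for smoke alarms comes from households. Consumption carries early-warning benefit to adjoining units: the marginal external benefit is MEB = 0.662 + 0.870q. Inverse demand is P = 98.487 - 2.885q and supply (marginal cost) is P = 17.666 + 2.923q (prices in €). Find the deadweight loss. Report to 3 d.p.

DWL = €16.508

Market equilibrium (private): 17.666 + 2.923q = 98.487 - 2.885q → q_m = 13.9155.
Social marginal benefit = demand + MEB = 99.149 - 2.015q.
Set SMB = MC: 99.149 - 2.015q = 17.666 + 2.923q → q* = 16.5012.
The welfare-loss triangle has base |q_m − q*| and height MEB(q_m) (the vertical gap between SMB and MC is zero at q* and MEB at q_m).
DWL = ½ × 2.5857 × 12.7685 = 16.5078.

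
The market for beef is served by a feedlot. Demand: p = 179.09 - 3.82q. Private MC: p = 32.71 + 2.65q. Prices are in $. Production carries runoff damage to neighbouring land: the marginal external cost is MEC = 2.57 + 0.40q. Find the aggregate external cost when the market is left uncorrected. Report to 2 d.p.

Market equilibrium (private): 32.71 + 2.65q = 179.09 - 3.82q → q_m = 22.6244.
Total external cost = ∫₀^{q_m} (2.57 + 0.40q) dq = 2.57×22.6244 + ½×0.40×22.6244² = 160.5174.

$160.52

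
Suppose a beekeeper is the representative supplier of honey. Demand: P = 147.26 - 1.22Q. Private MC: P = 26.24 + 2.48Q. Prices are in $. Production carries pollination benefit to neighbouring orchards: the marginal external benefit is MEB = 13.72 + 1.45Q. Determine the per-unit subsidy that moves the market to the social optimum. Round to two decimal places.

subsidy = $100.55 per unit

Social marginal cost = private MC − MEB = 12.52 + 1.03Q.
Set SMC = demand: 12.52 + 1.03Q = 147.26 - 1.22Q → Q* = 59.8844.
The Pigouvian subsidy equals MEB at Q*: 13.72 + 1.45×59.8844 = 100.5524.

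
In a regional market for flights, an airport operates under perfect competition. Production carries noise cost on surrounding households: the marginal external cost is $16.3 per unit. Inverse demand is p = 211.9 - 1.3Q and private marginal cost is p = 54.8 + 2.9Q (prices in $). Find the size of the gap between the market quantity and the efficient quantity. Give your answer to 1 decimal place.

Market equilibrium (private): 54.8 + 2.9Q = 211.9 - 1.3Q → Q_m = 37.4048.
Social marginal cost = private MC + MEC = 71.1 + 2.9Q.
Set SMC = demand: 71.1 + 2.9Q = 211.9 - 1.3Q → Q* = 33.5238.
Gap = |37.4048 − 33.5238| = 3.8810.

3.9 units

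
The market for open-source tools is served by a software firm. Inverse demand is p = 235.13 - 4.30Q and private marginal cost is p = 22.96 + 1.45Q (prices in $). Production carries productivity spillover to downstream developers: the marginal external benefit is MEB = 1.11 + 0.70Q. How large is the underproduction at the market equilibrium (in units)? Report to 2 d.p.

Market equilibrium (private): 22.96 + 1.45Q = 235.13 - 4.30Q → Q_m = 36.8991.
Social marginal cost = private MC − MEB = 21.85 + 0.75Q.
Set SMC = demand: 21.85 + 0.75Q = 235.13 - 4.30Q → Q* = 42.2337.
Gap = |36.8991 − 42.2337| = 5.3346.

5.33 units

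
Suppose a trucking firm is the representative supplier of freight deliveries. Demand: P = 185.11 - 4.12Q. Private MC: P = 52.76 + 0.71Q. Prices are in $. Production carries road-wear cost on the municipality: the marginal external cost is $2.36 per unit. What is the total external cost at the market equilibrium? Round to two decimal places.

Market equilibrium (private): 52.76 + 0.71Q = 185.11 - 4.12Q → Q_m = 27.4017.
Total external cost = MEC × Q_m = 2.36 × 27.4017 = 64.6680.

$64.67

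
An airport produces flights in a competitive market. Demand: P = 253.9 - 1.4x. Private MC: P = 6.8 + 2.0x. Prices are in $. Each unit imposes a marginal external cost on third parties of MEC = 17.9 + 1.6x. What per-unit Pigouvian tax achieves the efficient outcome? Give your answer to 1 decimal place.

tax = $91.2 per unit

Social marginal cost = private MC + MEC = 24.7 + 3.6x.
Set SMC = demand: 24.7 + 3.6x = 253.9 - 1.4x → x* = 45.8400.
The Pigouvian tax equals MEC at x*: 17.9 + 1.6×45.8400 = 91.2440.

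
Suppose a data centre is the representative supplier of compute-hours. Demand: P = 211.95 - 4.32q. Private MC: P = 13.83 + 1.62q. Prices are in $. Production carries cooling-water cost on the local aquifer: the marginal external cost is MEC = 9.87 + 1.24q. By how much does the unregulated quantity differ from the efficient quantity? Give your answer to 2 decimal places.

Market equilibrium (private): 13.83 + 1.62q = 211.95 - 4.32q → q_m = 33.3535.
Social marginal cost = private MC + MEC = 23.70 + 2.86q.
Set SMC = demand: 23.70 + 2.86q = 211.95 - 4.32q → q* = 26.2187.
Gap = |33.3535 − 26.2187| = 7.1348.

7.13 units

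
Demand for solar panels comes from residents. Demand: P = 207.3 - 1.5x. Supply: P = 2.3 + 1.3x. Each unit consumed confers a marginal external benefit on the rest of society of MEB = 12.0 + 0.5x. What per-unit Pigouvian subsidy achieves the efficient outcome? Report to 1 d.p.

Social marginal benefit = demand + MEB = 219.3 - x.
Set SMB = MC: 219.3 - x = 2.3 + 1.3x → x* = 94.3478.
The Pigouvian subsidy equals MEB at x*: 12.0 + 0.5×94.3478 = 59.1739.

subsidy = 59.2 per unit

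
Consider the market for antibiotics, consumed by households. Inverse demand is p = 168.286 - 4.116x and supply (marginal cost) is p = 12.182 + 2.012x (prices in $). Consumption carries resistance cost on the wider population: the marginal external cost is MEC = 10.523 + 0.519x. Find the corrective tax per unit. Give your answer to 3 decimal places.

Social marginal benefit = demand − MEC = 157.763 - 4.635x.
Set SMB = MC: 157.763 - 4.635x = 12.182 + 2.012x → x* = 21.9018.
The Pigouvian tax equals MEC at x*: 10.523 + 0.519×21.9018 = 21.8900.

tax = $21.890 per unit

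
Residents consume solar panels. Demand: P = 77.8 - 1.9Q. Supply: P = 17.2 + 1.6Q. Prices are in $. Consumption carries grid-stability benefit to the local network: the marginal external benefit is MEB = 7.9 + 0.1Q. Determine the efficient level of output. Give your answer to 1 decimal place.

Social marginal benefit = demand + MEB = 85.7 - 1.8Q.
Set SMB = MC: 85.7 - 1.8Q = 17.2 + 1.6Q → Q* = 20.1471.

Q* = 20.1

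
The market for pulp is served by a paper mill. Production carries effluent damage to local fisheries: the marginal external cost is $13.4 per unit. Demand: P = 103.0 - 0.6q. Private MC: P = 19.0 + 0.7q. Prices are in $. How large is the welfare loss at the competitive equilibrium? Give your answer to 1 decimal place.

DWL = $69.1

Market equilibrium (private): 19.0 + 0.7q = 103.0 - 0.6q → q_m = 64.6154.
Social marginal cost = private MC + MEC = 32.4 + 0.7q.
Set SMC = demand: 32.4 + 0.7q = 103.0 - 0.6q → q* = 54.3077.
Height of the DWL triangle at q_m is SMC(q_m) − demand(q_m) = MEC(q_m) = 13.4000.
DWL = ½ × 10.3077 × 13.4000 = 69.0616.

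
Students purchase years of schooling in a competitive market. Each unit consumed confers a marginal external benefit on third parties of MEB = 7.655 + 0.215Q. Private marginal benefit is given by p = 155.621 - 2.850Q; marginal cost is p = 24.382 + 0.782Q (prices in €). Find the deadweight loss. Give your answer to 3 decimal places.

DWL = €34.810

Market equilibrium (private): 24.382 + 0.782Q = 155.621 - 2.850Q → Q_m = 36.1341.
Social marginal benefit = demand + MEB = 163.276 - 2.635Q.
Set SMB = MC: 163.276 - 2.635Q = 24.382 + 0.782Q → Q* = 40.6479.
Between Q* and Q_m the wedge SMB − MC runs linearly from 0 to MEB(Q_m), so the loss is a triangle.
DWL = ½ × 4.5138 × 15.4238 = 34.8100.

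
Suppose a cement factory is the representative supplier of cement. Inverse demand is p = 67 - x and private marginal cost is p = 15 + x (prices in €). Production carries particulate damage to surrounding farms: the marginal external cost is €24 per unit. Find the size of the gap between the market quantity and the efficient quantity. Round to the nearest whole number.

Market equilibrium (private): 15 + x = 67 - x → x_m = 26.0000.
Social marginal cost = private MC + MEC = 39 + x.
Set SMC = demand: 39 + x = 67 - x → x* = 14.0000.
Gap = |26.0000 − 14.0000| = 12.0000.

12 units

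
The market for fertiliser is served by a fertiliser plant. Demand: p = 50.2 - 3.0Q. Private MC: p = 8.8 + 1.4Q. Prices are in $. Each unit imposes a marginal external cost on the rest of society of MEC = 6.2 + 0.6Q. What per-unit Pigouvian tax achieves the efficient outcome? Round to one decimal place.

Social marginal cost = private MC + MEC = 15.0 + 2.0Q.
Set SMC = demand: 15.0 + 2.0Q = 50.2 - 3.0Q → Q* = 7.0400.
The Pigouvian tax equals MEC at Q*: 6.2 + 0.6×7.0400 = 10.4240.

tax = $10.4 per unit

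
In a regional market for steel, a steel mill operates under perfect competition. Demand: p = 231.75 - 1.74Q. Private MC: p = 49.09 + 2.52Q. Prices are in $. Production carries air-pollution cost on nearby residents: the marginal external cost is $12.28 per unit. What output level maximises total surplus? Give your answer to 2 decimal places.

Q* = 40.00

Social marginal cost = private MC + MEC = 61.37 + 2.52Q.
Set SMC = demand: 61.37 + 2.52Q = 231.75 - 1.74Q → Q* = 39.9953.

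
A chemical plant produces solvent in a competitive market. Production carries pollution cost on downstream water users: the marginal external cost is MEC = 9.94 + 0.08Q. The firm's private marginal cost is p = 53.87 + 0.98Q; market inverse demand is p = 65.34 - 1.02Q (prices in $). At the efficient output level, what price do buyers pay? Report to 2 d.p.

P = $64.59

Social marginal cost = private MC + MEC = 63.81 + 1.06Q.
Set SMC = demand: 63.81 + 1.06Q = 65.34 - 1.02Q → Q* = 0.7356.
Consumer price on the demand curve at Q*: 65.34 − 1.02×0.7356 = 64.5897.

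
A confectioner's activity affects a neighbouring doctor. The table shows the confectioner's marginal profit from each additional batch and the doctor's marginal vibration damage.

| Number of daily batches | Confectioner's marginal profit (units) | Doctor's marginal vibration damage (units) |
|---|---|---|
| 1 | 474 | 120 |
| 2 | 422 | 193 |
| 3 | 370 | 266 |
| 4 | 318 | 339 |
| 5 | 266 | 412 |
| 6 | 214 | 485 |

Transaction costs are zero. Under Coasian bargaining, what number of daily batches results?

Bargaining reaches the level where marginal profit last exceeds marginal vibration damage.
That holds through level 3 (370 ≥ 266) but not at 4 (318 < 339).

3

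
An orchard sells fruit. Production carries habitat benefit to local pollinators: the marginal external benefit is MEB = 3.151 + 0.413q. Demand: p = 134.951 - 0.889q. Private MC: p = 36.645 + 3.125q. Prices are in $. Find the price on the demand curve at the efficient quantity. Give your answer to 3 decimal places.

P = $109.904

Social marginal cost = private MC − MEB = 33.494 + 2.712q.
Set SMC = demand: 33.494 + 2.712q = 134.951 - 0.889q → q* = 28.1747.
Consumer price on the demand curve at q*: 134.951 − 0.889×28.1747 = 109.9037.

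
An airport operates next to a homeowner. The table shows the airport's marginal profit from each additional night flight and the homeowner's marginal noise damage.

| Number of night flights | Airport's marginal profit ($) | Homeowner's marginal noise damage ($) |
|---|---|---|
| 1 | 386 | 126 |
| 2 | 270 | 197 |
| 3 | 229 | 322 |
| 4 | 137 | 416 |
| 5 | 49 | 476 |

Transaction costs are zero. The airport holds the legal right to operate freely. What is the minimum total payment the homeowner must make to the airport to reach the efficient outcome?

$415

Left alone the airport would choose level 5 (marginal profit stays positive).
Efficient level: k* = 2 (marginal profit ≥ marginal noise damage through 2).
The homeowner must at least cover the airport's forgone profit from cutting 5→2: 229 + 137 + 49 = 415.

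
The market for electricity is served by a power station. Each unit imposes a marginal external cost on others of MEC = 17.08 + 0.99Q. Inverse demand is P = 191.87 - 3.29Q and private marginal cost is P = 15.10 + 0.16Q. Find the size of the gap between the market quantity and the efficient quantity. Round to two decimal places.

15.27 units

Market equilibrium (private): 15.10 + 0.16Q = 191.87 - 3.29Q → Q_m = 51.2377.
Social marginal cost = private MC + MEC = 32.18 + 1.15Q.
Set SMC = demand: 32.18 + 1.15Q = 191.87 - 3.29Q → Q* = 35.9662.
Gap = |51.2377 − 35.9662| = 15.2715.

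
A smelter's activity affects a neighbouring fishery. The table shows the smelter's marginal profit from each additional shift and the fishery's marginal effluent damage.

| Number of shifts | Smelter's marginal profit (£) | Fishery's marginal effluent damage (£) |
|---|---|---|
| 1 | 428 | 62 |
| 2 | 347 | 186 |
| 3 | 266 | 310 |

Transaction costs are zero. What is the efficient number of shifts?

Bargaining reaches the level where marginal profit last exceeds marginal effluent damage.
That holds through level 2 (347 ≥ 186) but not at 3 (266 < 310).

2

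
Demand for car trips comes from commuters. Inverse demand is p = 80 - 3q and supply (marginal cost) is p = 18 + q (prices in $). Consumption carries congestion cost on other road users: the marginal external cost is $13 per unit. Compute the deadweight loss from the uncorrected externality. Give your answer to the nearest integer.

Market equilibrium (private): 18 + q = 80 - 3q → q_m = 15.5000.
Social marginal benefit = demand − MEC = 67 - 3q.
Set SMB = MC: 67 - 3q = 18 + q → q* = 12.2500.
The welfare-loss triangle has base |q_m − q*| and height MEC(q_m) (the vertical gap between SMB and MC is zero at q* and MEC at q_m).
DWL = ½ × 3.2500 × 13.0000 = 21.1250.

DWL = $21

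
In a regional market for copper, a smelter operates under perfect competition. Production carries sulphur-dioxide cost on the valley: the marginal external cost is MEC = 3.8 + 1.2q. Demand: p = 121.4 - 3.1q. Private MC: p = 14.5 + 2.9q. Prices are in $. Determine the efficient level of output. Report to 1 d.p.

q* = 14.3

Social marginal cost = private MC + MEC = 18.3 + 4.1q.
Set SMC = demand: 18.3 + 4.1q = 121.4 - 3.1q → q* = 14.3194.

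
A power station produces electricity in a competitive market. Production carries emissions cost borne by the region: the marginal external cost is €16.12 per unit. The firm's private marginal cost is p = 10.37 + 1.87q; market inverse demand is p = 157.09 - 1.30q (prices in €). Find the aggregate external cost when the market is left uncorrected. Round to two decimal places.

€746.10

Market equilibrium (private): 10.37 + 1.87q = 157.09 - 1.30q → q_m = 46.2839.
Total external cost = MEC × q_m = 16.12 × 46.2839 = 746.0965.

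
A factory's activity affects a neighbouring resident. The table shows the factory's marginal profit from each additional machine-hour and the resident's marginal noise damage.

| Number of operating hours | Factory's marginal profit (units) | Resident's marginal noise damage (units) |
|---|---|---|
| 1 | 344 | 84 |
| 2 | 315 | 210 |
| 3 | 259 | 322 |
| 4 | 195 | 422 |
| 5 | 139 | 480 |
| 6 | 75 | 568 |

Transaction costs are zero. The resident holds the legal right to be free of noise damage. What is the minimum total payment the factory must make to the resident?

294

Efficient level: marginal profit ≥ marginal noise damage through level 2, so k* = 2.
With the resident holding the right, the factory must at least compensate total damage at k*: 84 + 210 = 294.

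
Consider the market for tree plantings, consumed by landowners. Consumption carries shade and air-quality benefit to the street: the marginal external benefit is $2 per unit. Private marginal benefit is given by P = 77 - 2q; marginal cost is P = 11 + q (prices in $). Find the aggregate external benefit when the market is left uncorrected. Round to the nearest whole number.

$44

Market equilibrium (private): 11 + q = 77 - 2q → q_m = 22.0000.
Total external benefit = MEB × q_m = 2 × 22.0000 = 44.0000.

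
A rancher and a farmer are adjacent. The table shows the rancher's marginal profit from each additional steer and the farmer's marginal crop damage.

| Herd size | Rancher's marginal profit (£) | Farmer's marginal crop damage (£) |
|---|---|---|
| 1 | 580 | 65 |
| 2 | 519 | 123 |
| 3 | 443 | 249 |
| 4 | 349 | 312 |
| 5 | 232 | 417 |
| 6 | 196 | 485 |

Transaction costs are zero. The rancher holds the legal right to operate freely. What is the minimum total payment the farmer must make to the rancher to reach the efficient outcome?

Left alone the rancher would choose level 6 (marginal profit stays positive).
Efficient level: k* = 4 (marginal profit ≥ marginal crop damage through 4).
The farmer must at least cover the rancher's forgone profit from cutting 6→4: 232 + 196 = 428.

£428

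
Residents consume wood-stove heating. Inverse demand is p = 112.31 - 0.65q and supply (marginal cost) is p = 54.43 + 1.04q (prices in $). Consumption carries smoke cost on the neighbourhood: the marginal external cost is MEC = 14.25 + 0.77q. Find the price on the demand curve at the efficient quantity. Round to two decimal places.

P = $100.78

Social marginal benefit = demand − MEC = 98.06 - 1.42q.
Set SMB = MC: 98.06 - 1.42q = 54.43 + 1.04q → q* = 17.7358.
Consumer price on the demand curve at q*: 112.31 − 0.65×17.7358 = 100.7817.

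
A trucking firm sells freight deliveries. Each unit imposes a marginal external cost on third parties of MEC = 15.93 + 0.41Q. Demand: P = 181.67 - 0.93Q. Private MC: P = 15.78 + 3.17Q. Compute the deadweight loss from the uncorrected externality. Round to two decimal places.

DWL = 117.24

Market equilibrium (private): 15.78 + 3.17Q = 181.67 - 0.93Q → Q_m = 40.4610.
Social marginal cost = private MC + MEC = 31.71 + 3.58Q.
Set SMC = demand: 31.71 + 3.58Q = 181.67 - 0.93Q → Q* = 33.2506.
The welfare-loss triangle has base |Q_m − Q*| and height MEC(Q_m) (the vertical gap between SMC and demand is zero at Q* and MEC at Q_m).
DWL = ½ × 7.2104 × 32.5190 = 117.2375.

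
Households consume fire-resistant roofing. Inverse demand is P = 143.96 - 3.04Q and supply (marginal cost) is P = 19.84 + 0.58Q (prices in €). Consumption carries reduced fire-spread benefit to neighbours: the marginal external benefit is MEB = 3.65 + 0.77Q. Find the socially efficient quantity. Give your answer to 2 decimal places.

Social marginal benefit = demand + MEB = 147.61 - 2.27Q.
Set SMB = MC: 147.61 - 2.27Q = 19.84 + 0.58Q → Q* = 44.8316.

Q* = 44.83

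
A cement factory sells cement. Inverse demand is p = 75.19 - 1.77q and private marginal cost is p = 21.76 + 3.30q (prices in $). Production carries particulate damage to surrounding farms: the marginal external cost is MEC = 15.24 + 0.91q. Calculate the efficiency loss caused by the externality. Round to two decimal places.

DWL = $51.55

Market equilibrium (private): 21.76 + 3.30q = 75.19 - 1.77q → q_m = 10.5385.
Social marginal cost = private MC + MEC = 37.00 + 4.21q.
Set SMC = demand: 37.00 + 4.21q = 75.19 - 1.77q → q* = 6.3863.
Height of the DWL triangle at q_m is SMC(q_m) − demand(q_m) = MEC(q_m) = 24.8300.
DWL = ½ × 4.1522 × 24.8300 = 51.5496.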